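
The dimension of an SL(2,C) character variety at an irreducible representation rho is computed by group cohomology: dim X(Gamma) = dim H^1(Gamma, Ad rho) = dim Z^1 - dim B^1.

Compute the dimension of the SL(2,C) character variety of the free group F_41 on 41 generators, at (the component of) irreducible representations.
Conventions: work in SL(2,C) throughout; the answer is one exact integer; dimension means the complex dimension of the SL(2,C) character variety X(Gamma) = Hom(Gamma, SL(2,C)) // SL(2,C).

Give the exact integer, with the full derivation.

The free group F_41: 41 generators, no relators.
So Z^1 = (sl_2)^41 in full: dim Z^1 = 123.
dim B^1 = 3: the coboundary map is injective because an irreducible image has centralizer 0 in sl_2.
dim H^1 = 123 - 3 = 120, which is dim X.

120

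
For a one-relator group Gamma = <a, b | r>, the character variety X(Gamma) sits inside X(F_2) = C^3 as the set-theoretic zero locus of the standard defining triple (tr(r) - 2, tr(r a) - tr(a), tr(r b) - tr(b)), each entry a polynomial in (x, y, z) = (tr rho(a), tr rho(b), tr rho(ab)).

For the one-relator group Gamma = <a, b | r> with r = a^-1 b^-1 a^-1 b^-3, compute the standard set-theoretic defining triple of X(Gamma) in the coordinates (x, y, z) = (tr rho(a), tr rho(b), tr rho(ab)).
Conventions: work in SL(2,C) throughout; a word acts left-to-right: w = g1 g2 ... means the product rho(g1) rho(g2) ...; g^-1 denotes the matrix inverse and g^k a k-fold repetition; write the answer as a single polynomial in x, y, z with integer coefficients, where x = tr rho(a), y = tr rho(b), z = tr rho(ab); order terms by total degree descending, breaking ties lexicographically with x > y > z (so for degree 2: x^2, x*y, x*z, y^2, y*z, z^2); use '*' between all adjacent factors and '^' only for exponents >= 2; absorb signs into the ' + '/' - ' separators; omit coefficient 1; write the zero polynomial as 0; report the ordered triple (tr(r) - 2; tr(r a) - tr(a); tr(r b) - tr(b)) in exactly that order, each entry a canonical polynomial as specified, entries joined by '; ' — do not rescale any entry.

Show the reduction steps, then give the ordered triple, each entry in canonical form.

y^2*z^2 - x*y*z - y^2 - z^2; y^3*z - x*y^2 - 2*y*z; y*z^2 - x*z - 2*y

trace(b^-1) = trace(b) = y
trace(b^-1 a) = trace(a) trace(b) - trace(a b) = x*y - z
trace(a^-1 b^-1) = trace(b^-1) trace(a) - trace(b^-1 a) = z
trace(b^-2 a^-1) = trace(a^-1 b^-1) trace(b) - trace(a^-1) = y*z - x
trace(b^-3 a^-1) = trace(b^-2 a^-1) trace(b) - trace(b^-2 a^-1 b) = y^2*z - x*y - z
trace(b^-1 a^-1 b^-3) = trace(b^-3 a^-1) trace(b) - trace(b^-3 a^-1 b) = y^3*z - x*y^2 - 2*y*z + x
trace(b^-2) = trace(b^-1) trace(b) - trace(1) = y^2 - 2
trace(b^-3) = trace(b^-2) trace(b) - trace(b^-1) = y^3 - 3*y
trace(b a b a) = trace(a b) trace(a b) - trace(1) = z^2 - 2
trace(a b a^-1 b) = trace(b a b) trace(a) - trace(b a b a) = x*y*z - x^2 - z^2 + 2
trace(b^-1 a b a^-1) = trace(a b a^-1) trace(b) - trace(a b a^-1 b) = -x*y*z + x^2 + y^2 + z^2 - 2
trace(a b a^-1 b^-2) = trace(b^-1 a b a^-1) trace(b) - trace(b^-1 a b a^-1 b) = -x*y^2*z + x^2*y + y^3 + y*z^2 - 3*y
trace(a^-1 b^-3 a b) = trace(a b a^-1 b^-2) trace(b) - trace(a b a^-1 b^-1) = -x*y^3*z + x^2*y^2 + y^4 + y^2*z^2 + x*y*z - x^2 - 4*y^2 - z^2 + 2
trace(b^-1 a^-1 b^-3 a) = trace(a^-1 b^-3 a) trace(b) - trace(a^-1 b^-3 a b) = x*y^3*z - x^2*y^2 - y^2*z^2 - x*y*z + x^2 + y^2 + z^2 - 2
trace(a^-1 b^-1 a^-1 b^-3) = trace(b^-1 a^-1 b^-3) trace(a) - trace(b^-1 a^-1 b^-3 a) = y^2*z^2 - x*y*z - y^2 - z^2 + 2
trace(a^-2) = trace(a^-1) trace(a) - trace(1) = x^2 - 2
trace(a^-2 b) = trace(b a^-1) trace(a) - trace(b) = x^2*y - x*z - y
trace(a^-1 b^-1 a^-1) = trace(a^-2) trace(b) - trace(a^-2 b) = x*z - y
trace(a^-1 b^-1 a^-1 b^-2) = trace(b^-1 a^-1 b^-1 a^-1) trace(b) - trace(b^-1 a^-1 b^-1 a^-1 b) = y*z^2 - x*z - y
assemble the triple (trace(r) - 2; trace(r a) - x; trace(r b) - y)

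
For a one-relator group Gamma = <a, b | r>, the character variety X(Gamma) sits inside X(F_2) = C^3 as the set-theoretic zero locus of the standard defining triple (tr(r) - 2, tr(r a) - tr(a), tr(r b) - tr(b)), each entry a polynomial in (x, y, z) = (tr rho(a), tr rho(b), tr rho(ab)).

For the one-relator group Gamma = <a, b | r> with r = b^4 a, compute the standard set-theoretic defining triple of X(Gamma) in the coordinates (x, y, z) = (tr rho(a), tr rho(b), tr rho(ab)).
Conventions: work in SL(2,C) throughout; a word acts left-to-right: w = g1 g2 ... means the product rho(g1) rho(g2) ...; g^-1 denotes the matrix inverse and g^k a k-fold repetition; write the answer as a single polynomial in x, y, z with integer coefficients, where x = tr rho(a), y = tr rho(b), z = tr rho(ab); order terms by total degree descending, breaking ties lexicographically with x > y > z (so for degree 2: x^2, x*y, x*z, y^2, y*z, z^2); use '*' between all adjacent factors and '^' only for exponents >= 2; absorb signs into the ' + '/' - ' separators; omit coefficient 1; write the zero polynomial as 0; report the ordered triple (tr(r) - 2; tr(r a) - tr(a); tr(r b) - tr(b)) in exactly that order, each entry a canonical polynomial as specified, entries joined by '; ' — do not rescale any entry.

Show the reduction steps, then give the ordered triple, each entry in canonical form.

tr(a b^2) = tr(b)*tr(a b) - tr(a) = y*z - x
tr(a b^3) = tr(b)*tr(a b^2) - tr(a b) = y^2*z - x*y - z
tr(b^4 a) = tr(b)*tr(a b^3) - tr(a b^2) = y^3*z - x*y^2 - 2*y*z + x
tr(b^2) = tr(b)*tr(b) - tr(1)   [square of b] = y^2 - 2
tr(b^3) = tr(b)*tr(b^2) - tr(b)   [square of b] = y^3 - 3*y
tr(b^4) = tr(b)*tr(b^3) - tr(b^2)   [square of b] = y^4 - 4*y^2 + 2
tr(b^4 a^2) = tr(a)*tr(b^4 a) - tr(b^4)   [square of a] = x*y^3*z - x^2*y^2 - y^4 - 2*x*y*z + x^2 + 4*y^2 - 2
tr(b^4 a b) = tr(b)*tr(b^3 a b) - tr(b^3 a) = y^4*z - x*y^3 - 3*y^2*z + 2*x*y + z
assemble the triple (tr(r) - 2; tr(r a) - x; tr(r b) - y)

y^3*z - x*y^2 - 2*y*z + x - 2; x*y^3*z - x^2*y^2 - y^4 - 2*x*y*z + x^2 + 4*y^2 - x - 2; y^4*z - x*y^3 - 3*y^2*z + 2*x*y - y + z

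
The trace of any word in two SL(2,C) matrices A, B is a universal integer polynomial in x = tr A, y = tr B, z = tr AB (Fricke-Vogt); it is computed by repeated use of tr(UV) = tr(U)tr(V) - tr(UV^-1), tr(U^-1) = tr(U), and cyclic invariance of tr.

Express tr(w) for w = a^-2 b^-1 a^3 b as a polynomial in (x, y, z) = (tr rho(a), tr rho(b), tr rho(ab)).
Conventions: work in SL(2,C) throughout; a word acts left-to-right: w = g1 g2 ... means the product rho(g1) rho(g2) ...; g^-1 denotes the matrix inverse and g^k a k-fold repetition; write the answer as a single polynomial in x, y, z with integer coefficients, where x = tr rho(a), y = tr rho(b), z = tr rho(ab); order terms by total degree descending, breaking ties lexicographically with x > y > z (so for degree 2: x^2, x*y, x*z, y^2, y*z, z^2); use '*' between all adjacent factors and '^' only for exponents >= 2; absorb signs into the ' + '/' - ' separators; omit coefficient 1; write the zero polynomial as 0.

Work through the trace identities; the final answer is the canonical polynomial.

and tr(b^2 a) = tr(b)*tr(a b) - tr(a)  (reduce the b square) = y*z - x
tr(b^2) = tr(b)*tr(b) - tr(1)  (reduce the b square) = y^2 - 2
next, tr(a b^2 a) = tr(a)*tr(b^2 a) - tr(b^2)  (reduce the a square) = x*y*z - x^2 - y^2 + 2
tr(b a^3 b) = tr(a)*tr(a b^2 a) - tr(a b^2)  (reduce the a square) = x^2*y*z - x^3 - x*y^2 - y*z + 3*x
next, tr(b a b a) = tr(a b)*tr(a b) - tr(1)  (split on a) = z^2 - 2
and tr(b a b a^2) = tr(a)*tr(b a b a) - tr(b a b)  (reduce the a square) = x*z^2 - y*z - x
tr(b a^3 b a) = tr(a)*tr(b a b a^2) - tr(b a b a)  (reduce the a square) = x^2*z^2 - x*y*z - x^2 - z^2 + 2
next, tr(b a^3 b a^-1) = tr(b a^3 b)*tr(a) - tr(b a^3 b a)  (eliminate a^-1) = x^3*y*z - x^4 - x^2*y^2 - x^2*z^2 + 4*x^2 + z^2 - 2
and tr(a^3 b a^-2 b) = tr(b a^3 b a^-1)*tr(a) - tr(b a^3 b)  (eliminate a^-1) = x^4*y*z - x^5 - x^3*y^2 - x^3*z^2 - x^2*y*z + 5*x^3 + x*y^2 + x*z^2 + y*z - 5*x
tr(a^-2 b^-1 a^3 b) = tr(a^3 b a^-2)*tr(b) - tr(a^3 b a^-2 b)  (eliminate b^-1) = -x^4*y*z + x^5 + x^3*y^2 + x^3*z^2 + x^2*y*z - 5*x^3 - x*y^2 - x*z^2 + 5*x

-x^4*y*z + x^5 + x^3*y^2 + x^3*z^2 + x^2*y*z - 5*x^3 - x*y^2 - x*z^2 + 5*x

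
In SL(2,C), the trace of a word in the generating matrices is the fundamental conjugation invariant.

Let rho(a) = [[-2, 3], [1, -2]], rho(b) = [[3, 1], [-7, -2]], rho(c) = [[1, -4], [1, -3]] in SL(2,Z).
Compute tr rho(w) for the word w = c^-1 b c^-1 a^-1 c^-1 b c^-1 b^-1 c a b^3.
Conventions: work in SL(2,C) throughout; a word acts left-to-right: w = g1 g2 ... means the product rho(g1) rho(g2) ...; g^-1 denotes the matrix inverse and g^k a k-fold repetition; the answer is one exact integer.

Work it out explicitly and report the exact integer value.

552472

rho(c^-1) = [[-3, 4], [-1, 1]]
... * rho(b) = [[3, 1], [-7, -2]]  ->  [[-37, -11], [-10, -3]]
... * rho(c^-1) = [[-3, 4], [-1, 1]]  ->  [[122, -159], [33, -43]]
... * rho(a^-1) = [[-2, -3], [-1, -2]]  ->  [[-85, -48], [-23, -13]]
... * rho(c^-1) = [[-3, 4], [-1, 1]]  ->  [[303, -388], [82, -105]]
... * rho(b) = [[3, 1], [-7, -2]]  ->  [[3625, 1079], [981, 292]]
... * rho(c^-1) = [[-3, 4], [-1, 1]]  ->  [[-11954, 15579], [-3235, 4216]]
... * rho(b^-1) = [[-2, -1], [7, 3]]  ->  [[132961, 58691], [35982, 15883]]
... * rho(c) = [[1, -4], [1, -3]]  ->  [[191652, -707917], [51865, -191577]]
... * rho(a) = [[-2, 3], [1, -2]]  ->  [[-1091221, 1990790], [-295307, 538749]]
... * rho(b) = [[3, 1], [-7, -2]]  ->  [[-17209193, -5072801], [-4657164, -1372805]]
... * rho(b) = [[3, 1], [-7, -2]]  ->  [[-16117972, -7063591], [-4361857, -1911554]]
... * rho(b) = [[3, 1], [-7, -2]]  ->  [[1091221, -1990790], [295307, -538749]]
tr = 1091221 + -538749 = 552472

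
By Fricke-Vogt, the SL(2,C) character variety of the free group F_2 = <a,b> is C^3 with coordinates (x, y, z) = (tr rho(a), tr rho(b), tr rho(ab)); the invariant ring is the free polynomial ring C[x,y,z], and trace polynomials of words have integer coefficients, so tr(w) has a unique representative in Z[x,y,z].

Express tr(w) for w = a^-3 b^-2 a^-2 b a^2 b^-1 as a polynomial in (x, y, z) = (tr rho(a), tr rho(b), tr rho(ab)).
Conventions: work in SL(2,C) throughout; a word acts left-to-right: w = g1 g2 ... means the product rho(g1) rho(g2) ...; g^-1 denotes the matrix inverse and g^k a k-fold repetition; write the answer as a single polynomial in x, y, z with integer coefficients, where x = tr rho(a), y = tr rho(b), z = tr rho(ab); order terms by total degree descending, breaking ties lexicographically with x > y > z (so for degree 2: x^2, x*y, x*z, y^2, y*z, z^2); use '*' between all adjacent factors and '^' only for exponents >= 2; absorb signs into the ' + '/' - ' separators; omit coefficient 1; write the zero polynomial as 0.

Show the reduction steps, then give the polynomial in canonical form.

-x^5*y^2*z^2 + 2*x^6*y*z + 2*x^4*y^3*z + x^4*y*z^3 - x^7 - 2*x^5*y^2 - x^5*z^2 - x^3*y^4 - 8*x^4*y*z - x^2*y^3*z - x^2*y*z^3 + 7*x^5 + 7*x^3*y^2 + 3*x^3*z^2 + 6*x^2*y*z - 14*x^3 - 2*x*y^2 - x*z^2 - y*z + 7*x

and trace(b^-1) = trace(b) = y
and trace(b^-1 a) = trace(a) * trace(b) - trace(a b) = x*y - z
next, trace(a^-1 b^-1) = trace(b^-1) * trace(a) - trace(b^-1 a) = z
and trace(b^-1 a^-2) = trace(a^-1 b^-1) * trace(a) - trace(a^-1 b^-1 a) = x*z - y
trace(a^2 b a) = trace(a) * trace(b a^2) - trace(b a) = x^2*z - x*y - z
next, trace(b a b a) = trace(a b) * trace(a b) - trace(1) = z^2 - 2
and trace(b a b) = trace(b) * trace(a b) - trace(a) = y*z - x
trace(b a^2 b a) = trace(a) * trace(b a b a) - trace(b a b) = x*z^2 - y*z - x
trace(a^2) = trace(a) * trace(a) - trace(1) = x^2 - 2
next, trace(b a^2 b) = trace(b) * trace(a^2 b) - trace(a^2) = x*y*z - x^2 - y^2 + 2
trace(a b a^2 b a) = trace(a) * trace(b a^2 b a) - trace(b a^2 b) = x^2*z^2 - 2*x*y*z + y^2 - 2
next, trace(b a b a b a) = trace(b a) * trace(b a b a) - trace(b^-1 a^-1) = z^3 - 3*z
and trace(b a b a b) = trace(b) * trace(a b a b) - trace(a b a) = y*z^2 - x*z - y
next, trace(a b a^2 b a b) = trace(a) * trace(b a b a b a) - trace(b a b a b) = x*z^3 - y*z^2 - 2*x*z + y
next, trace(b a^2 b a b^-1 a) = trace(a b a^2 b a) * trace(b) - trace(a b a^2 b a b) = x^2*y*z^2 - 2*x*y^2*z - x*z^3 + y^3 + y*z^2 + 2*x*z - 3*y
and trace(b^-1 a^-1 b a^2 b a) = trace(b a^2 b a b^-1) * trace(a) - trace(b a^2 b a b^-1 a) = -x^2*y*z^2 + x^3*z + 2*x*y^2*z + x*z^3 - x^2*y - y^3 - y*z^2 - 3*x*z + 3*y
next, trace(a^-1 b^-1 a^-1 b a^2 b) = trace(b^-1 a^-1 b a^2 b) * trace(a) - trace(b^-1 a^-1 b a^2 b a) = x^2*y*z^2 - x^3*z - 2*x*y^2*z - x*z^3 + x^2*y + y^3 + y*z^2 + 4*x*z - 3*y
trace(a^-1 b a^2 b a^-2 b^-1) = trace(a^-1 b^-1 a^-1 b a^2 b) * trace(a) - trace(a^-1 b^-1 a^-1 b a^2 b a) = x^3*y*z^2 - x^4*z - 2*x^2*y^2*z - x^2*z^3 + x^3*y + x*y^3 + x*y*z^2 + 4*x^2*z - 3*x*y - z
trace(a^-1 b a^2 b) = trace(b a^2 b) * trace(a) - trace(b a^2 b a) = x^2*y*z - x^3 - x*y^2 - x*z^2 + y*z + 3*x
trace(b a^2 b a^-2) = trace(a^-1 b a^2 b) * trace(a) - trace(a^-1 b a^2 b a) = x^3*y*z - x^4 - x^2*y^2 - x^2*z^2 + 4*x^2 + y^2 - 2
trace(a^-1 b a^2 b a^-2) = trace(b a^2 b a^-2) * trace(a) - trace(b a^2 b a^-1) = x^4*y*z - x^5 - x^3*y^2 - x^3*z^2 - x^2*y*z + 5*x^3 + 2*x*y^2 + x*z^2 - y*z - 5*x
trace(b a^2 b a^-2 b^-2 a^-1) = trace(a^-1 b a^2 b a^-2 b^-1) * trace(b) - trace(a^-1 b a^2 b a^-2) = x^3*y^2*z^2 - 2*x^4*y*z - 2*x^2*y^3*z - x^2*y*z^3 + x^5 + 2*x^3*y^2 + x^3*z^2 + x*y^4 + x*y^2*z^2 + 5*x^2*y*z - 5*x^3 - 5*x*y^2 - x*z^2 + 5*x
trace(b^-1 a^2 b a) = trace(a^2 b a) * trace(b) - trace(a^2 b a b) = x^2*y*z - x*y^2 - x*z^2 + x
and trace(b^-1 a^2 b a^-1) = trace(b^-1 a^2 b) * trace(a) - trace(b^-1 a^2 b a) = -x^2*y*z + x^3 + x*y^2 + x*z^2 - 3*x
trace(a^2 b a^-2 b^-1) = trace(b^-1 a^2 b a^-1) * trace(a) - trace(b^-1 a^2 b) = -x^3*y*z + x^4 + x^2*y^2 + x^2*z^2 - 4*x^2 + 2
next, trace(a^-2 b^-2 a^-2 b a^2 b) = trace(b a^2 b a^-2 b^-2 a^-1) * trace(a) - trace(b a^2 b a^-2 b^-2) = x^4*y^2*z^2 - 2*x^5*y*z - 2*x^3*y^3*z - x^3*y*z^3 + x^6 + 2*x^4*y^2 + x^4*z^2 + x^2*y^4 + x^2*y^2*z^2 + 6*x^3*y*z - 6*x^4 - 6*x^2*y^2 - 2*x^2*z^2 + 9*x^2 - 2
trace(a^-1 b^-2 a^-2 b a^2 b^-1 a^-1) = trace(a^-2 b^-2 a^-2 b a^2) * trace(b) - trace(a^-2 b^-2 a^-2 b a^2 b) = -x^4*y^2*z^2 + 2*x^5*y*z + 2*x^3*y^3*z + x^3*y*z^3 - x^6 - 2*x^4*y^2 - x^4*z^2 - x^2*y^4 - x^2*y^2*z^2 - 6*x^3*y*z + 6*x^4 + 6*x^2*y^2 + 2*x^2*z^2 + x*y*z - 9*x^2 - y^2 + 2
and trace(a^-1 b a^2 b^-1) = trace(a^-1 b a^2) * trace(b) - trace(a^-1 b a^2 b) = -x^2*y*z + x^3 + x*y^2 + x*z^2 - 3*x
trace(b a^2 b^-2 a^-1) = trace(a^-1 b a^2 b^-1) * trace(b) - trace(a^-1 b a^2) = -x^2*y^2*z + x^3*y + x*y^3 + x*y*z^2 - 3*x*y - z
trace(a^2 b^-1) = trace(a^2) * trace(b) - trace(a^2 b) = x^2*y - x*z - y
and trace(a^-2 b a^2 b^-2) = trace(b a^2 b^-2 a^-1) * trace(a) - trace(b a^2 b^-2) = -x^3*y^2*z + x^4*y + x^2*y^3 + x^2*y*z^2 - 4*x^2*y + y
and trace(b^-2 a^-2 b a^2 b^-1) = trace(a^-2 b a^2 b^-2) * trace(b) - trace(a^-2 b a^2 b^-1) = -x^3*y^3*z + x^4*y^2 + x^2*y^4 + x^2*y^2*z^2 + x^3*y*z - x^4 - 5*x^2*y^2 - x^2*z^2 + 4*x^2 + y^2 - 2
trace(a^3) = trace(a) * trace(a^2) - trace(a) = x^3 - 3*x
trace(b a^3 b) = trace(b) * trace(a^3 b) - trace(a^3) = x^2*y*z - x^3 - x*y^2 - y*z + 3*x
trace(b a^3 b a) = trace(a) * trace(b a b a^2) - trace(b a b a) = x^2*z^2 - x*y*z - x^2 - z^2 + 2
trace(b a^3 b a^-1) = trace(b a^3 b) * trace(a) - trace(b a^3 b a) = x^3*y*z - x^4 - x^2*y^2 - x^2*z^2 + 4*x^2 + z^2 - 2
trace(a^-2 b a^3 b) = trace(b a^3 b a^-1) * trace(a) - trace(b a^3 b) = x^4*y*z - x^5 - x^3*y^2 - x^3*z^2 - x^2*y*z + 5*x^3 + x*y^2 + x*z^2 + y*z - 5*x
next, trace(a b^-1 a^-2 b a^2) = trace(a^-2 b a^3) * trace(b) - trace(a^-2 b a^3 b) = -x^4*y*z + x^5 + x^3*y^2 + x^3*z^2 + x^2*y*z - 5*x^3 - x*y^2 - x*z^2 + 5*x
trace(a b^-1 a^-2 b a^2 b) = trace(a^-1 b a^2 b a b^-1) * trace(a) - trace(a^-1 b a^2 b a b^-1 a) = -x^3*y*z^2 + x^4*z + 2*x^2*y^2*z + x^2*z^3 - x^3*y - x*y^3 - x*y*z^2 - 4*x^2*z + 4*x*y + z
next, trace(a^-2 b a^2 b^-1 a b^-1) = trace(a b^-1 a^-2 b a^2) * trace(b) - trace(a b^-1 a^-2 b a^2 b) = -x^4*y^2*z + x^5*y + x^3*y^3 + 2*x^3*y*z^2 - x^4*z - x^2*y^2*z - x^2*z^3 - 4*x^3*y + 4*x^2*z + x*y - z
next, trace(b^-2 a^-2 b a^2 b^-1 a) = trace(a^-2 b a^2 b^-1 a b^-1) * trace(b) - trace(a^-2 b a^2 b^-1 a) = -x^4*y^3*z + x^5*y^2 + x^3*y^4 + 2*x^3*y^2*z^2 - x^4*y*z - x^2*y^3*z - x^2*y*z^3 - 4*x^3*y^2 + 5*x^2*y*z - x^3 - x*z^2 - y*z + 3*x
trace(a^-1 b^-2 a^-2 b a^2 b^-1) = trace(b^-2 a^-2 b a^2 b^-1) * trace(a) - trace(b^-2 a^-2 b a^2 b^-1 a) = -x^3*y^2*z^2 + 2*x^4*y*z + x^2*y^3*z + x^2*y*z^3 - x^5 - x^3*y^2 - x^3*z^2 - 5*x^2*y*z + 5*x^3 + x*y^2 + x*z^2 + y*z - 5*x
trace(a^-3 b^-2 a^-2 b a^2 b^-1) = trace(a^-1 b^-2 a^-2 b a^2 b^-1 a^-1) * trace(a) - trace(a^-1 b^-2 a^-2 b a^2 b^-1) = -x^5*y^2*z^2 + 2*x^6*y*z + 2*x^4*y^3*z + x^4*y*z^3 - x^7 - 2*x^5*y^2 - x^5*z^2 - x^3*y^4 - 8*x^4*y*z - x^2*y^3*z - x^2*y*z^3 + 7*x^5 + 7*x^3*y^2 + 3*x^3*z^2 + 6*x^2*y*z - 14*x^3 - 2*x*y^2 - x*z^2 - y*z + 7*x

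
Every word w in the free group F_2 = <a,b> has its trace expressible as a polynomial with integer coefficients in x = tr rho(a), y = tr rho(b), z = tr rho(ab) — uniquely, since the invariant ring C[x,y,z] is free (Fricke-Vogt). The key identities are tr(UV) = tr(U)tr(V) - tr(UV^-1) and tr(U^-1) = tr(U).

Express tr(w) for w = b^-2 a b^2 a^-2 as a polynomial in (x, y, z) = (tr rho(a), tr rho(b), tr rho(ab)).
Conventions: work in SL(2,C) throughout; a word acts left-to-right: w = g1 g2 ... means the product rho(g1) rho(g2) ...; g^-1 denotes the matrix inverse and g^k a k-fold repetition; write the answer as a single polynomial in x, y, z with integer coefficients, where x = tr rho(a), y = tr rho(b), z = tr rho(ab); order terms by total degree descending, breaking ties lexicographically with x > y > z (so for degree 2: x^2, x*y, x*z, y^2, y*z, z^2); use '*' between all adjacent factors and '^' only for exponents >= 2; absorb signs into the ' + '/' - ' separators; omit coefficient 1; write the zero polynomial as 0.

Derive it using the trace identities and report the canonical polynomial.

-x^2*y^3*z + x^3*y^2 + x*y^4 + x*y^2*z^2 - 4*x*y^2 + x

trace(a^2 b) = trace(a) * trace(b a) - trace(b)  (reduce the a square) = x*z - y
apply: trace(a^2) = trace(a) * trace(a) - trace(1)  (reduce the a square) = x^2 - 2
apply: trace(a b^2 a) = trace(b) * trace(a^2 b) - trace(a^2)  (reduce the b square) = x*y*z - x^2 - y^2 + 2
apply: trace(a b a b) = trace(a b) * trace(a b) - trace(1)  (split on a) = z^2 - 2
apply: trace(a b^2 a b) = trace(b) * trace(a b a b) - trace(a b a)  (reduce the b square) = y*z^2 - x*z - y
apply: trace(b^-1 a b^2 a) = trace(a b^2 a) * trace(b) - trace(a b^2 a b)  (eliminate b^-1) = x*y^2*z - x^2*y - y^3 - y*z^2 + x*z + 3*y
use: trace(b^-2 a b^2 a) = trace(b^-1 a b^2 a) * trace(b) - trace(b^-1 a b^2 a b)  (eliminate b^-1) = x*y^3*z - x^2*y^2 - y^4 - y^2*z^2 + x^2 + 4*y^2 - 2
trace(a^-1 b^-2 a b^2) = trace(b^-2 a b^2) * trace(a) - trace(b^-2 a b^2 a)  (eliminate a^-1) = -x*y^3*z + x^2*y^2 + y^4 + y^2*z^2 - 4*y^2 + 2
apply: trace(b^-2 a b^2 a^-2) = trace(a^-1 b^-2 a b^2) * trace(a) - trace(a^-1 b^-2 a b^2 a)  (eliminate a^-1) = -x^2*y^3*z + x^3*y^2 + x*y^4 + x*y^2*z^2 - 4*x*y^2 + x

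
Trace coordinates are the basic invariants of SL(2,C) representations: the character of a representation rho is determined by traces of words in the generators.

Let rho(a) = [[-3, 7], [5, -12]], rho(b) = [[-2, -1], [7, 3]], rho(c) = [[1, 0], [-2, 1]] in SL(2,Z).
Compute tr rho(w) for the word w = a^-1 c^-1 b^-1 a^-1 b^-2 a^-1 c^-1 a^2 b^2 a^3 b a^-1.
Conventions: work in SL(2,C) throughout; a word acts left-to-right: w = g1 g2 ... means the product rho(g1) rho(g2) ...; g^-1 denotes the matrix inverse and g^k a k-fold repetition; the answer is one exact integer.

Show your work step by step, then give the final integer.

1304125518985

rho(a^-1) = [[-12, -7], [-5, -3]]
... * rho(c^-1) = [[1, 0], [2, 1]]  ->  [[-26, -7], [-11, -3]]
... * rho(b^-1) = [[3, 1], [-7, -2]]  ->  [[-29, -12], [-12, -5]]
... * rho(a^-1) = [[-12, -7], [-5, -3]]  ->  [[408, 239], [169, 99]]
... * rho(b^-1) = [[3, 1], [-7, -2]]  ->  [[-449, -70], [-186, -29]]
... * rho(b^-1) = [[3, 1], [-7, -2]]  ->  [[-857, -309], [-355, -128]]
... * rho(a^-1) = [[-12, -7], [-5, -3]]  ->  [[11829, 6926], [4900, 2869]]
... * rho(c^-1) = [[1, 0], [2, 1]]  ->  [[25681, 6926], [10638, 2869]]
... * rho(a) = [[-3, 7], [5, -12]]  ->  [[-42413, 96655], [-17569, 40038]]
... * rho(a) = [[-3, 7], [5, -12]]  ->  [[610514, -1456751], [252897, -603439]]
... * rho(b) = [[-2, -1], [7, 3]]  ->  [[-11418285, -4980767], [-4729867, -2063214]]
... * rho(b) = [[-2, -1], [7, 3]]  ->  [[-12028799, -3524016], [-4982764, -1459775]]
... * rho(a) = [[-3, 7], [5, -12]]  ->  [[18466317, -41913401], [7649417, -17362048]]
... * rho(a) = [[-3, 7], [5, -12]]  ->  [[-264965956, 632225031], [-109758491, 261890495]]
... * rho(a) = [[-3, 7], [5, -12]]  ->  [[3956023023, -9441462064], [1638727948, -3910995377]]
... * rho(b) = [[-2, -1], [7, 3]]  ->  [[-74002280494, -32280409215], [-30654423535, -13371714079]]
... * rho(a^-1) = [[-12, -7], [-5, -3]]  ->  [[1049429412003, 614857191103], [434711652815, 254696106982]]
tr = 1049429412003 + 254696106982 = 1304125518985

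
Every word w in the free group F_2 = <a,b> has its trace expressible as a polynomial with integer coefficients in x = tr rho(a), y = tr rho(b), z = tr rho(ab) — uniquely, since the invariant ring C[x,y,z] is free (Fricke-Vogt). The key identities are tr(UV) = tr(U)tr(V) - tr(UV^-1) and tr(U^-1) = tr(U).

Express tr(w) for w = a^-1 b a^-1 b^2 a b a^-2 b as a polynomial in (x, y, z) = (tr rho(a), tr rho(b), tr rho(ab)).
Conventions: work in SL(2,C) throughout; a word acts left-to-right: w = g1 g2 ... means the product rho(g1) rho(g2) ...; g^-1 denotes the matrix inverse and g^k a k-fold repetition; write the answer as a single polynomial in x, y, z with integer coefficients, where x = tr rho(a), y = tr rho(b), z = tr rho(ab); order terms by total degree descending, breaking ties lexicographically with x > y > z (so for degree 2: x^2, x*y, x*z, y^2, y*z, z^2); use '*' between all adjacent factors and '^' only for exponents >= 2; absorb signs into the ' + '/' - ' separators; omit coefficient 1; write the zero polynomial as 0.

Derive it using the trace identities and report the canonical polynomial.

apply: trace(b a b) = trace(b) * trace(a b) - trace(a) = y*z - x
apply: trace(a b^3) = trace(b) * trace(b a b) - trace(b a) = y^2*z - x*y - z
apply: trace(b^3 a b) = trace(b) * trace(a b^3) - trace(a b^2) = y^3*z - x*y^2 - 2*y*z + x
apply: trace(b^3 a b^2) = trace(b) * trace(b^3 a b) - trace(b^3 a) = y^4*z - x*y^3 - 3*y^2*z + 2*x*y + z
trace(a b a b) = trace(b a) * trace(b a) - trace(1)   [split at repeated b] = z^2 - 2
apply: trace(a b a) = trace(a) * trace(b a) - trace(b) = x*z - y
trace(a b^2 a b) = trace(b) * trace(a b a b) - trace(a b a) = y*z^2 - x*z - y
trace(a^2) = trace(a) * trace(a) - trace(1) = x^2 - 2
trace(a b^2 a) = trace(b) * trace(a^2 b) - trace(a^2) = x*y*z - x^2 - y^2 + 2
use: trace(b a b^2 a b) = trace(b) * trace(a b^2 a b) - trace(a b^2 a) = y^2*z^2 - 2*x*y*z + x^2 - 2
use: trace(b^3 a b^2 a) = trace(b) * trace(b a b^2 a b) - trace(b a b^2 a) = y^3*z^2 - 2*x*y^2*z + x^2*y - y*z^2 + x*z - y
trace(b a^-1 b^3 a b) = trace(b^3 a b^2) * trace(a) - trace(b^3 a b^2 a) = x*y^4*z - x^2*y^3 - y^3*z^2 - x*y^2*z + x^2*y + y*z^2 + y
trace(b^2 a b a b) = trace(b) * trace(a b a b^2) - trace(a b a b) = y^2*z^2 - x*y*z - y^2 - z^2 + 2
use: trace(b^3 a b a b) = trace(b) * trace(b^2 a b a b) - trace(b^2 a b a) = y^3*z^2 - x*y^2*z - y^3 - 2*y*z^2 + x*z + 3*y
use: trace(a b a b a b) = trace(a b a b) * trace(a b) - trace(b a)   [split at repeated a] = z^3 - 3*z
trace(a b a b a) = trace(a) * trace(b a b a) - trace(b a b) = x*z^2 - y*z - x
trace(b a b a b a b) = trace(b) * trace(a b a b a b) - trace(a b a b a) = y*z^3 - x*z^2 - 2*y*z + x
trace(b^3 a b a b a) = trace(b) * trace(b a b a b a b) - trace(b a b a b a) = y^2*z^3 - x*y*z^2 - 2*y^2*z - z^3 + x*y + 3*z
trace(b a^-1 b^3 a b a) = trace(b^3 a b a b) * trace(a) - trace(b^3 a b a b a) = x*y^3*z^2 - x^2*y^2*z - y^2*z^3 - x*y^3 - x*y*z^2 + x^2*z + 2*y^2*z + z^3 + 2*x*y - 3*z
trace(b^2 a b a^-1 b a^-1 b) = trace(b a^-1 b^3 a b) * trace(a) - trace(b a^-1 b^3 a b a) = x^2*y^4*z - x^3*y^3 - 2*x*y^3*z^2 + y^2*z^3 + x^3*y + x*y^3 + 2*x*y*z^2 - x^2*z - 2*y^2*z - z^3 - x*y + 3*z
use: trace(a b a b^2 a) = trace(a) * trace(b a b^2 a) - trace(b a b^2) = x*y*z^2 - x^2*z - y^2*z + z
trace(b a b^2 a b^2 a) = trace(b) * trace(a b a b^2 a b) - trace(a b a b^2 a) = y^2*z^3 - 2*x*y*z^2 + x^2*z - y^2*z + x*y - z
trace(b a^-1 b a b^2 a b) = trace(b a b^2 a b^2) * trace(a) - trace(b a b^2 a b^2 a) = x*y^3*z^2 - 2*x^2*y^2*z - y^2*z^3 + x^3*y + x*y*z^2 + y^2*z - 2*x*y + z
trace(a b a b a b a b) = trace(b a b a) * trace(b a b a) - trace(1)   [split at repeated b] = z^4 - 4*z^2 + 2
trace(a b a b a b a) = trace(a) * trace(b a b a b a) - trace(b a b a b) = x*z^3 - y*z^2 - 2*x*z + y
apply: trace(b a b^2 a b a b a) = trace(b) * trace(a b a b a b a b) - trace(a b a b a b a) = y*z^4 - x*z^3 - 3*y*z^2 + 2*x*z + y
trace(b a^-1 b a b^2 a b a) = trace(b a b^2 a b a b) * trace(a) - trace(b a b^2 a b a b a) = x*y^2*z^3 - 2*x^2*y*z^2 - y*z^4 + x^3*z - x*y^2*z + x*z^3 + x^2*y + 3*y*z^2 - 3*x*z - y
apply: trace(b^2 a b a^-1 b a^-1 b a) = trace(b a^-1 b a b^2 a b) * trace(a) - trace(b a^-1 b a b^2 a b a) = x^2*y^3*z^2 - 2*x^3*y^2*z - 2*x*y^2*z^3 + x^4*y + 3*x^2*y*z^2 + y*z^4 - x^3*z + 2*x*y^2*z - x*z^3 - 3*x^2*y - 3*y*z^2 + 4*x*z + y
trace(a^-1 b a^-1 b a^-1 b^2 a b) = trace(b^2 a b a^-1 b a^-1 b) * trace(a) - trace(b^2 a b a^-1 b a^-1 b a) = x^3*y^4*z - x^4*y^3 - 3*x^2*y^3*z^2 + 2*x^3*y^2*z + 3*x*y^2*z^3 + x^2*y^3 - x^2*y*z^2 - y*z^4 - 4*x*y^2*z + 2*x^2*y + 3*y*z^2 - x*z - y
trace(b a^-1 b a^-1 b^2 a b) = trace(b^2 a b^2 a^-1 b) * trace(a) - trace(b^2 a b^2 a^-1 b a) = x^2*y^4*z - x^3*y^3 - 2*x*y^3*z^2 + x^2*y^2*z + y^2*z^3 - y^2*z + 3*x*y - z
use: trace(a^-1 b a^-1 b^2 a b a^-2 b) = trace(a^-1 b a^-1 b a^-1 b^2 a b) * trace(a) - trace(a^-1 b a^-1 b a^-1 b^2 a b a) = x^4*y^4*z - x^5*y^3 - 3*x^3*y^3*z^2 + 2*x^4*y^2*z - x^2*y^4*z + 3*x^2*y^2*z^3 + 2*x^3*y^3 - x^3*y*z^2 + 2*x*y^3*z^2 - x*y*z^4 - 5*x^2*y^2*z - y^2*z^3 + 2*x^3*y + 3*x*y*z^2 - x^2*z + y^2*z - 4*x*y + z

x^4*y^4*z - x^5*y^3 - 3*x^3*y^3*z^2 + 2*x^4*y^2*z - x^2*y^4*z + 3*x^2*y^2*z^3 + 2*x^3*y^3 - x^3*y*z^2 + 2*x*y^3*z^2 - x*y*z^4 - 5*x^2*y^2*z - y^2*z^3 + 2*x^3*y + 3*x*y*z^2 - x^2*z + y^2*z - 4*x*y + z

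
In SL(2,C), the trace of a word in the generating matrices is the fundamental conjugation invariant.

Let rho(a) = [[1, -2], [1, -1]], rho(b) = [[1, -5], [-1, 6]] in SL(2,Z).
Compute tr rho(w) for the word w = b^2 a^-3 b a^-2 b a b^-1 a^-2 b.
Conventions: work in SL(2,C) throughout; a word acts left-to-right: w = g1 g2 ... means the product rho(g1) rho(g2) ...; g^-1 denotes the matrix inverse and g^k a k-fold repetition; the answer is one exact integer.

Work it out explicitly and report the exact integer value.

3134

rho(b) = [[1, -5], [-1, 6]]
... * rho(b) = [[1, -5], [-1, 6]]  ->  [[6, -35], [-7, 41]]
... * rho(a^-1) = [[-1, 2], [-1, 1]]  ->  [[29, -23], [-34, 27]]
... * rho(a^-1) = [[-1, 2], [-1, 1]]  ->  [[-6, 35], [7, -41]]
... * rho(a^-1) = [[-1, 2], [-1, 1]]  ->  [[-29, 23], [34, -27]]
... * rho(b) = [[1, -5], [-1, 6]]  ->  [[-52, 283], [61, -332]]
... * rho(a^-1) = [[-1, 2], [-1, 1]]  ->  [[-231, 179], [271, -210]]
... * rho(a^-1) = [[-1, 2], [-1, 1]]  ->  [[52, -283], [-61, 332]]
... * rho(b) = [[1, -5], [-1, 6]]  ->  [[335, -1958], [-393, 2297]]
... * rho(a) = [[1, -2], [1, -1]]  ->  [[-1623, 1288], [1904, -1511]]
... * rho(b^-1) = [[6, 5], [1, 1]]  ->  [[-8450, -6827], [9913, 8009]]
... * rho(a^-1) = [[-1, 2], [-1, 1]]  ->  [[15277, -23727], [-17922, 27835]]
... * rho(a^-1) = [[-1, 2], [-1, 1]]  ->  [[8450, 6827], [-9913, -8009]]
... * rho(b) = [[1, -5], [-1, 6]]  ->  [[1623, -1288], [-1904, 1511]]
tr = 1623 + 1511 = 3134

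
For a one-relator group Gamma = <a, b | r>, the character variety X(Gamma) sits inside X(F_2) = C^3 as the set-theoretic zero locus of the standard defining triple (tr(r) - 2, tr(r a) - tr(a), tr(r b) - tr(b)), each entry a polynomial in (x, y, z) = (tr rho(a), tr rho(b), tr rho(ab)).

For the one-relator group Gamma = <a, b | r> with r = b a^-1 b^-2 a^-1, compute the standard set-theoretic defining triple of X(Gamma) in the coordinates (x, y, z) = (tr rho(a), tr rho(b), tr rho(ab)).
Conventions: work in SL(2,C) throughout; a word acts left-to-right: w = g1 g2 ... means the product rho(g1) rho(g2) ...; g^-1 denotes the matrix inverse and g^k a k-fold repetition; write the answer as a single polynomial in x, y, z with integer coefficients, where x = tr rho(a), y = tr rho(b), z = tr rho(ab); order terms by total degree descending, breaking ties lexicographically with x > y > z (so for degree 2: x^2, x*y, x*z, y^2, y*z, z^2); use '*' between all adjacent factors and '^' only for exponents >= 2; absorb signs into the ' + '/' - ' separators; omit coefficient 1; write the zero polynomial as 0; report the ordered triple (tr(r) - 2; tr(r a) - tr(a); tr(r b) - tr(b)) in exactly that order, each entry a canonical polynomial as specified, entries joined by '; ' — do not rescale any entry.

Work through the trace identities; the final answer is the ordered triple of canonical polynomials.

x*y^2*z - x^2*y - y^3 - y*z^2 + x*z + 3*y - 2; -x + z; x*y^3*z - x^2*y^2 - y^4 - y^2*z^2 + x^2 + 4*y^2 - y - 2

tr(a^-1) = tr(a) = x
tr(a^-1 b) = tr(b) tr(a) - tr(b a)  (eliminate a^-1) = x*y - z
tr(a^-1 b^-1) = tr(a^-1) tr(b) - tr(a^-1 b)  (eliminate b^-1) = z
tr(a b a) = tr(a) tr(b a) - tr(b)  (reduce the a square) = x*z - y
tr(a b a b) = tr(b a) tr(b a) - tr(1)  (split on b) = z^2 - 2
tr(b^-1 a b a) = tr(a b a) tr(b) - tr(a b a b)  (eliminate b^-1) = x*y*z - y^2 - z^2 + 2
tr(b^-1 a b a^-1) = tr(b^-1 a b) tr(a) - tr(b^-1 a b a)  (eliminate a^-1) = -x*y*z + x^2 + y^2 + z^2 - 2
tr(b a^-1 b^-2 a) = tr(b^-1 a b a^-1) tr(b) - tr(b^-1 a b a^-1 b)  (eliminate b^-1) = -x*y^2*z + x^2*y + y^3 + y*z^2 - 3*y
tr(b a^-1 b^-2 a^-1) = tr(b a^-1 b^-2) tr(a) - tr(b a^-1 b^-2 a)  (eliminate a^-1) = x*y^2*z - x^2*y - y^3 - y*z^2 + x*z + 3*y
tr(b^2 a) = tr(b) tr(a b) - tr(a) = y*z - x
tr(b^2) = tr(b) tr(b) - tr(1) = y^2 - 2
tr(a b^2 a) = tr(a) tr(b^2 a) - tr(b^2) = x*y*z - x^2 - y^2 + 2
tr(b^2 a b^-2 a) = tr(a b^2 a b^-1) tr(b) - tr(a b^2 a) = x*y^3*z - x^2*y^2 - y^4 - y^2*z^2 + x^2 + 4*y^2 - 2
tr(b^-2 a^-1 b^2 a) = tr(b^2 a b^-2) tr(a) - tr(b^2 a b^-2 a) = -x*y^3*z + x^2*y^2 + y^4 + y^2*z^2 - 4*y^2 + 2
tr(b a^-1 b^-2 a^-1 b) = tr(b^-2 a^-1 b^2) tr(a) - tr(b^-2 a^-1 b^2 a) = x*y^3*z - x^2*y^2 - y^4 - y^2*z^2 + x^2 + 4*y^2 - 2
assemble the triple (tr(r) - 2; tr(r a) - x; tr(r b) - y)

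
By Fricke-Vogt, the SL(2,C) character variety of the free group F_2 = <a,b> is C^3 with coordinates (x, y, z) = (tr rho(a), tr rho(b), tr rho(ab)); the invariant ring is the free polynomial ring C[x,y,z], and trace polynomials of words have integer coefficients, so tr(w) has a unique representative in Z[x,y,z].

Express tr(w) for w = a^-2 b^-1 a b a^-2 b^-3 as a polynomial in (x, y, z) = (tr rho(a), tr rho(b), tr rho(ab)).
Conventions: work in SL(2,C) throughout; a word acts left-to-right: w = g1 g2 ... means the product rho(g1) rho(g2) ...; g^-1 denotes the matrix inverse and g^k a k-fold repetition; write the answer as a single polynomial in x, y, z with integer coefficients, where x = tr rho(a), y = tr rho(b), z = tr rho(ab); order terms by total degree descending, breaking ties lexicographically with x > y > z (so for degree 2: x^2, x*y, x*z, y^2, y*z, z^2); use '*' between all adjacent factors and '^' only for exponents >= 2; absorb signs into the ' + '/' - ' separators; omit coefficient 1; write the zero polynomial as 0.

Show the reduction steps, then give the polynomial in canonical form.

-x^3*y^3*z^2 + 2*x^4*y^2*z + 2*x^2*y^4*z + x^2*y^2*z^3 - x^5*y - 2*x^3*y^3 - x*y^5 - x*y^3*z^2 - x^4*z - 7*x^2*y^2*z - x^2*z^3 + 6*x^3*y + 6*x*y^3 + 3*x*y*z^2 + 3*x^2*z - y^2*z - 8*x*y + z

reduce: tr(a^-1) = tr(a) = x
reduce: tr(a^-2) = tr(a^-1) tr(a) - tr(1) = x^2 - 2
so tr(b a^-1) = tr(b) tr(a) - tr(b a) = x*y - z
tr(b a b) = tr(b) tr(a b) - tr(a) = y*z - x
tr(b a b a) = tr(a b) tr(a b) - tr(1) = z^2 - 2
tr(b a b a^-1) = tr(b a b) tr(a) - tr(b a b a) = x*y*z - x^2 - z^2 + 2
reduce: tr(a b a) = tr(a) tr(b a) - tr(b) = x*z - y
reduce: tr(b a b a b) = tr(b) tr(a b a b) - tr(a b a) = y*z^2 - x*z - y
tr(b a b a b a) = tr(a b a b) tr(a b) - tr(b a) = z^3 - 3*z
reduce: tr(a^-1 b a b a b) = tr(b a b a b) tr(a) - tr(b a b a b a) = x*y*z^2 - x^2*z - z^3 - x*y + 3*z
tr(a b a b a^-2 b) = tr(a^-1 b a b a b) tr(a) - tr(a^-1 b a b a b a) = x^2*y*z^2 - x^3*z - x*z^3 - x^2*y - y*z^2 + 4*x*z + y
so tr(b a b a^-2 b^-1 a) = tr(a b a b a^-2) tr(b) - tr(a b a b a^-2 b) = -x^2*y*z^2 + x^3*z + x*y^2*z + x*z^3 - 4*x*z + y
tr(a b a^-2 b^-1 a^-1 b) = tr(b a b a^-2 b^-1) tr(a) - tr(b a b a^-2 b^-1 a) = x^2*y*z^2 - x^3*z - x*y^2*z - x*z^3 + x^2*y + 3*x*z - y
so tr(b^-1 a b a^-2 b^-1 a^-1) = tr(a b a^-2 b^-1 a^-1) tr(b) - tr(a b a^-2 b^-1 a^-1 b) = -x^2*y*z^2 + x^3*z + x*y^2*z + x*z^3 - 3*x*z - y
tr(b^-1 a b a) = tr(a b a) tr(b) - tr(a b a b) = x*y*z - y^2 - z^2 + 2
tr(a^-1 b^-1 a b) = tr(b^-1 a b) tr(a) - tr(b^-1 a b a) = -x*y*z + x^2 + y^2 + z^2 - 2
tr(a b a^-2 b^-1) = tr(a^-1 b^-1 a b) tr(a) - tr(a^-1 b^-1 a b a) = -x^2*y*z + x^3 + x*y^2 + x*z^2 - 3*x
tr(b^-1 a b a^-2 b^-1) = tr(a b a^-2 b^-1) tr(b) - tr(a b a^-2) = -x^2*y^2*z + x^3*y + x*y^3 + x*y*z^2 - 4*x*y + z
tr(b^-1 a^-2 b^-1 a b a^-2) = tr(b^-1 a b a^-2 b^-1 a^-1) tr(a) - tr(b^-1 a b a^-2 b^-1) = -x^3*y*z^2 + x^4*z + 2*x^2*y^2*z + x^2*z^3 - x^3*y - x*y^3 - x*y*z^2 - 3*x^2*z + 3*x*y - z
reduce: tr(b^-1 a b a^-3) = tr(a^-2 b^-1 a b) tr(a) - tr(a^-2 b^-1 a b a) = -x^3*y*z + x^4 + x^2*y^2 + x^2*z^2 + x*y*z - 4*x^2 - y^2 - z^2 + 2
tr(a^-2 b^-1 a b a^-2) = tr(b^-1 a b a^-3) tr(a) - tr(b^-1 a b a^-2) = -x^4*y*z + x^5 + x^3*y^2 + x^3*z^2 + 2*x^2*y*z - 5*x^3 - 2*x*y^2 - 2*x*z^2 + 5*x
reduce: tr(b^-2 a^-2 b^-1 a b a^-2) = tr(b^-1 a^-2 b^-1 a b a^-2) tr(b) - tr(b^-1 a^-2 b^-1 a b a^-2 b) = -x^3*y^2*z^2 + 2*x^4*y*z + 2*x^2*y^3*z + x^2*y*z^3 - x^5 - 2*x^3*y^2 - x^3*z^2 - x*y^4 - x*y^2*z^2 - 5*x^2*y*z + 5*x^3 + 5*x*y^2 + 2*x*z^2 - y*z - 5*x
tr(a^-2 b^-1 a b a^-2 b^-3) = tr(b^-2 a^-2 b^-1 a b a^-2) tr(b) - tr(b^-2 a^-2 b^-1 a b a^-2 b) = -x^3*y^3*z^2 + 2*x^4*y^2*z + 2*x^2*y^4*z + x^2*y^2*z^3 - x^5*y - 2*x^3*y^3 - x*y^5 - x*y^3*z^2 - x^4*z - 7*x^2*y^2*z - x^2*z^3 + 6*x^3*y + 6*x*y^3 + 3*x*y*z^2 + 3*x^2*z - y^2*z - 8*x*y + z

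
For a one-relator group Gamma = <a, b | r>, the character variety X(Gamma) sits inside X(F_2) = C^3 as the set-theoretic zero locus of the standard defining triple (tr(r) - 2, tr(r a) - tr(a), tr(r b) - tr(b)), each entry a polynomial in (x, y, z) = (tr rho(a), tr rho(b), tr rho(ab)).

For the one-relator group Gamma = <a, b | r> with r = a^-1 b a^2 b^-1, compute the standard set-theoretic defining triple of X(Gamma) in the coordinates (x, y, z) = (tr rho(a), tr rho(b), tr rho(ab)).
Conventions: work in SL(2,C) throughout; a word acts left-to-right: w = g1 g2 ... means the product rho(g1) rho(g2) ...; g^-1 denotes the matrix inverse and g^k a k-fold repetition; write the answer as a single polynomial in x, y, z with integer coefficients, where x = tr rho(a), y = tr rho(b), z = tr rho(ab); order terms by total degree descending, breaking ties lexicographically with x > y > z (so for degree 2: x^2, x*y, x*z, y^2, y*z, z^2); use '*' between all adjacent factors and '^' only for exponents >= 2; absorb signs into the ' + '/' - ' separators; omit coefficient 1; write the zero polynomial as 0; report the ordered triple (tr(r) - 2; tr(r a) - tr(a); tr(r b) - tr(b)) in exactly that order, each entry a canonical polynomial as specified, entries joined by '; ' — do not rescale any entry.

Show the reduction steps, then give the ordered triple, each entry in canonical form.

-x^2*y*z + x^3 + x*y^2 + x*z^2 - 3*x - 2; x^2 - x - 2; -y + z

trace(b^2 a) = trace(b) trace(a b) - trace(a)  (reduce the b square) = y*z - x
trace(b^2) = trace(b) trace(b) - trace(1)  (reduce the b square) = y^2 - 2
trace(b a^2 b) = trace(a) trace(b^2 a) - trace(b^2)  (reduce the a square) = x*y*z - x^2 - y^2 + 2
trace(b a b a) = trace(b a) trace(b a) - trace(1)  (split on b) = z^2 - 2
trace(b a^2 b a) = trace(a) trace(b a b a) - trace(b a b)  (reduce the a square) = x*z^2 - y*z - x
trace(a^-1 b a^2 b) = trace(b a^2 b) trace(a) - trace(b a^2 b a)  (eliminate a^-1) = x^2*y*z - x^3 - x*y^2 - x*z^2 + y*z + 3*x
trace(a^-1 b a^2 b^-1) = trace(a^-1 b a^2) trace(b) - trace(a^-1 b a^2 b)  (eliminate b^-1) = -x^2*y*z + x^3 + x*y^2 + x*z^2 - 3*x
trace(a^2) = trace(a) trace(a) - trace(1)   [square of a] = x^2 - 2
assemble the triple (trace(r) - 2; trace(r a) - x; trace(r b) - y)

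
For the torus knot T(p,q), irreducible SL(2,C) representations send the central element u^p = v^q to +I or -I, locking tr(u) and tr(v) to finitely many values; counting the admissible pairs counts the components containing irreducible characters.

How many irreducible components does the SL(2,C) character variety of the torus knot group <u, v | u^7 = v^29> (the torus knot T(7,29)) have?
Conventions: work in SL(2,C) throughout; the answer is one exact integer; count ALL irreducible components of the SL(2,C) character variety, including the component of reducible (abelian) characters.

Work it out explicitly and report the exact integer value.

Gamma = < u, v | u^7 = v^29 > (torus knot T(7,29)); the central element u^7 = v^29 acts as +I or -I in any irreducible SL(2,C) representation.
So on each irreducible component the traces are pinned: tr(u) = 2*cos(pi*alpha/7) with 1 <= alpha <= 6, tr(v) = 2*cos(pi*beta/29) with 1 <= beta <= 28.
The two central values (-1)^alpha I and (-1)^beta I must be the same matrix, so alpha and beta share a parity.
Enumerate parity-matched pairs: 3*14 odd-odd plus 3*14 even-even gives 84.
That is 84 components of irreducible characters, and with the reducible (abelian) component the total is 85.

85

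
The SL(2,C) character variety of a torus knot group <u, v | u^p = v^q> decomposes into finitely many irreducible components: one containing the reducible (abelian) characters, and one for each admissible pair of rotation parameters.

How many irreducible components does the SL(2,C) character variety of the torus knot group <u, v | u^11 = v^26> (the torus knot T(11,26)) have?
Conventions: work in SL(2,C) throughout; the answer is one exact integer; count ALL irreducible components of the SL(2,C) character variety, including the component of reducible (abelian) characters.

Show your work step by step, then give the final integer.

126

In the torus knot group T(11,26), u^11 = v^26 is central, so an irreducible representation sends it to +I or -I (Schur).
On an irreducible component, tr(u) is locked at 2*cos(pi*alpha/11) for some alpha in 1..10, and tr(v) at 2*cos(pi*beta/26) for some beta in 1..25.
Consistency of u^11 = (-1)^alpha I with v^26 = (-1)^beta I forces alpha = beta (mod 2).
count pairs: odd alpha (5 choices) x odd beta (13), plus even alpha (5) x even beta (12): 5*13 + 5*12 = 125.
Total: 125 irreducible-character components + 1 reducible (abelian) component = 126.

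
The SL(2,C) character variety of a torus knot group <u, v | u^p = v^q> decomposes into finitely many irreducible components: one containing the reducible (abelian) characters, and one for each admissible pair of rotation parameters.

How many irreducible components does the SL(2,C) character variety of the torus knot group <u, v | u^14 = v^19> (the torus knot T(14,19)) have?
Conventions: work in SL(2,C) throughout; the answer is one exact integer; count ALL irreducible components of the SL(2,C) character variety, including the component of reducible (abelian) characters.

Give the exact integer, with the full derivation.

118

In the torus knot group T(14,19), u^14 = v^19 is central, so an irreducible representation sends it to +I or -I (Schur).
This locks tr(u) to 2*cos(pi*alpha/14), alpha in 1..13, and tr(v) to 2*cos(pi*beta/19), beta in 1..18, on each component of irreducible characters.
u^14 = (-1)^alpha I and v^19 = (-1)^beta I must agree, so alpha and beta have equal parity.
Enumerate parity-matched pairs: 7*9 odd-odd plus 6*9 even-even gives 117.
components with irreducible characters: 117; plus the single component of reducible (abelian) characters: total 118.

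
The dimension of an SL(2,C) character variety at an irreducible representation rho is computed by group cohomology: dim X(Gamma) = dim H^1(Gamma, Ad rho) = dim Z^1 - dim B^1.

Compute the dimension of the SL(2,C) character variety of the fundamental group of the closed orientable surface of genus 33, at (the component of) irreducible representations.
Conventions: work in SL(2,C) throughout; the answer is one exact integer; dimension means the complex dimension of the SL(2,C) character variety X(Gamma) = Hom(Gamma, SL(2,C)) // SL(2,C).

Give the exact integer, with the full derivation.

192

Gamma = pi_1(Sigma_33) = < a_1, b_1, ..., a_33, b_33 | prod [a_i, b_i] > has 2g = 66 generators and 1 relator.
A cocycle assigns one sl_2 vector per generator subject to the relator condition d_2(z) = 0: dim of the unconstrained space is 3*2g = 198.
d_2 is surjective at irreducible rho (its cokernel H^2 is dual to H^0 = 0), so dim Z^1 = 198 - 3 = 195.
Coboundaries contribute dim B^1 = 3 (injective at irreducible rho).
dim X = dim H^1 = 195 - 3 = 192.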